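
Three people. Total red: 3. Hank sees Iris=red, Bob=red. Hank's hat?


Total red = 3, seen red = 2
Own red = 3 - 2 = 1
Hank's hat is red.

red


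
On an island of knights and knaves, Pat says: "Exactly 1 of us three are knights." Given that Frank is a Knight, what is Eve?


Pat claims exactly 1 knights among Pat, Frank, Eve.
Given: Frank is a Knight.

Case 1: Pat is a Knight (tells truth)
  Then exactly 1 of the three are knights.
  Counting Pat, Frank: 2 knight(s) so far. Need -1 more → impossible.
Case 2: Pat is a Knave (lies)
  Then the count is NOT 1.
  If Eve = Knave, count = 1 = 1 → claim would be true, contradicts lie.
  If Eve = Knight, count = 2 ≠ 1 → lie confirmed ✓

Eve is a Knight.

Knight


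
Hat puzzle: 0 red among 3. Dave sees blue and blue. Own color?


Total red = 0, seen red = 0
Own red = 0 - 0 = 0
Dave's hat is blue.

blue


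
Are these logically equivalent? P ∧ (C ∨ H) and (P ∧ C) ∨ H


Expression 1: P ∧ (C ∨ H)
Expression 2: (P ∧ C) ∨ H
Truth table (P C H | Expr1 Expr2):
  T T T |   T     T
  T T F |   T     T
  T F T |   T     T
  T F F |   F     F
  F T T |   F     T   ← differ
  F T F |   F     F
  F F T |   F     T   ← differ
  F F F |   F     F
Counterexample: P=F, C=T, H=T gives Expr1 = F but Expr2 = T, so the expressions are NOT logically equivalent.

No


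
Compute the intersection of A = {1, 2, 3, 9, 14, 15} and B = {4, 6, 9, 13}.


A = {1, 2, 3, 9, 14, 15}
B = {4, 6, 9, 13}
Operation: intersection
Elements in both: 9

{9}


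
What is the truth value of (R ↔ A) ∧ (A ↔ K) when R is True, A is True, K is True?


R = True, A = True, K = True
Step 1: R ↔ A is true when R and A have the same value. Result: True
Step 2: A ↔ K is true when A and K have the same value. Result: True
Step 3: True ∧ True = True

True


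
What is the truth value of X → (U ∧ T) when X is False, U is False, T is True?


X = False, U = False, T = True
Step 1: U ∧ T = False AND True = False
Step 2: X → (False): false only when X=True and consequent=False.
Result: True

True


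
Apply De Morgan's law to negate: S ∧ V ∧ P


De Morgan's law: ¬(P ∧ Q ∧ R) ≡ ¬P ∨ ¬Q ∨ ¬R
¬(S ∧ V ∧ P) = ¬S ∨ ¬V ∨ ¬P

¬S ∨ ¬V ∨ ¬P


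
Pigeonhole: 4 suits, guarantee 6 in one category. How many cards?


Pigeonhole: to guarantee k in one of n categories, need (k-1)×n + 1.
k = 6, n = 4
Minimum = (6-1) × 4 + 1 = 5 × 4 + 1

21


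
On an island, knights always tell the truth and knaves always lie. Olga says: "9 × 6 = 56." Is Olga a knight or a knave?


Statement: "9 × 6 = 56."
Actual: 9 × 6 = 54
Claimed: 56
Statement is FALSE → Olga lies → Knave

Knave


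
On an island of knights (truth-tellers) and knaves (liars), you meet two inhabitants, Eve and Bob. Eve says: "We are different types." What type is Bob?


Eve says: "We are different types."
Case 1: Eve is a Knight (truth-teller)
  Statement is true → they ARE different → Bob is a Knave
Case 2: Eve is a Knave (liar)
  Statement is false → they are NOT different → Bob is a Knave
In both cases, Bob is a Knave.

Knave


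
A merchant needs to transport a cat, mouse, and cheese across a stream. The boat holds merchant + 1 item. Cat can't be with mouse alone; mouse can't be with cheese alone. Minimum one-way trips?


1. merchant+mouse → 2. merchant ← 3. merchant+cat → 4. merchant+mouse ← 5. merchant+cheese → 6. merchant ← 7. merchant+mouse →
Minimum trips = 7

7


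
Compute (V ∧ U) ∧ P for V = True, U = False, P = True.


V = True, U = False, P = True
Step 1: V ∧ U = True AND False = False
Step 2: False ∧ P = False AND True = False
AND is true only when ALL operands are true.

False


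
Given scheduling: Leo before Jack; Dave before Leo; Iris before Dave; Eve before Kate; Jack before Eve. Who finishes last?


Constraints: Leo before Jack; Dave before Leo; Iris before Dave; Eve before Kate; Jack before Eve
The last task can have nothing scheduled after it, so it must never appear on the left of a 'before'.
Tasks appearing before some other task: Leo, Dave, Iris, Eve, Jack.
The only task not in that list is Kate → it is last.

Kate


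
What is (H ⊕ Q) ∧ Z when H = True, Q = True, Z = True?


H = True, Q = True, Z = True
Step 1: H ⊕ Q = True XOR True = False
Step 2: False ∧ Z = False AND True = False
XOR true when exactly one of H,Q is true; then AND with Z.

False


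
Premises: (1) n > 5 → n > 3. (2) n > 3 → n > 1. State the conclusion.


Hypothetical syllogism: P → Q, Q → R ⊢ P → R
Premise 1: n > 5 → n > 3
Premise 2: n > 3 → n > 1
Chain the implications: the middle term (n > 3) links the two.
Conclusion: If n > 5, then n > 1.

If n > 5, then n > 1.


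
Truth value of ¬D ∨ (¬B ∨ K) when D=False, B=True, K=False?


D = False, B = True, K = False
Expression: ¬D ∨ (¬B ∨ K)
Step 1: ¬B = NOT True = False
Step 2: ¬B ∨ K = False OR False = False
Step 3: ¬D = NOT False = True
Step 4: (True) ∨ (False) = True OR False = True

True


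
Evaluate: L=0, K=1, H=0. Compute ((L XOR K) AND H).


L XOR K = 0^1 = 1
1 AND 0 = 0

0


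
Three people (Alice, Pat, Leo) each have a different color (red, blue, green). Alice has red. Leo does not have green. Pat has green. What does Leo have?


From clues:
  Alice → red
  Pat → green
By elimination, Leo gets the remaining.

blue


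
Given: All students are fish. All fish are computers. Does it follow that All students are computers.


Premise 1: All students are fish.
Premise 2: All fish are computers.
Conclusion: All students are computers.
Barbara syllogism (AAA-1): All A are B, All B are C → All A are C.
Middle term (fish) distributed in premise 2.

Valid


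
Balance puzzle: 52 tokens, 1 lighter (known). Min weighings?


Each weighing has 3 outcomes (left heavy / balance / right heavy), so k weighings distinguish at most 3^k cases; splitting into three near-equal groups achieves this.
Need 3^k ≥ 52: 3^3 = 27 < 52 ≤ 3^4 = 81
k = ⌈log₃(52)⌉ = 4

4


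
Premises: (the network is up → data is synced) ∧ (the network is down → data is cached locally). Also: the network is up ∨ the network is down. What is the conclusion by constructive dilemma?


Constructive dilemma: (P → Q) ∧ (R → S), P ∨ R ⊢ Q ∨ S
Premise 1: the network is up → data is synced
Premise 2: the network is down → data is cached locally
Premise 3: the network is up ∨ the network is down
Case 1: Assuming the network is up, then by Premise 1, data is synced.
Case 2: Assuming the network is down, then by Premise 2, data is cached locally.
Since one of the network is up or the network is down must hold, we get data is synced or data is cached locally.

Data is synced or data is cached locally.


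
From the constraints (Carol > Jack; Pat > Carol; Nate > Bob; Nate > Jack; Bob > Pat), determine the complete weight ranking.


Constraints: Carol > Jack; Pat > Carol; Nate > Bob; Nate > Jack; Bob > Pat
Method: at each step, the next-highest is the one remaining person who never appears on the smaller side of a constraint between remaining people.
  Step 1: remaining {Jack, Pat, Carol, Nate, Bob}; on the smaller side: {Jack, Pat, Carol, Bob} → Nate is next (Nate > Bob; Nate > Jack).
  Step 2: remaining {Jack, Pat, Carol, Bob}; on the smaller side: {Jack, Pat, Carol} → Bob is next (Bob > Pat).
  Step 3: remaining {Jack, Pat, Carol}; on the smaller side: {Jack, Carol} → Pat is next (Pat > Carol).
  Step 4: remaining {Jack, Carol}; on the smaller side: {Jack} → Carol is next (Carol > Jack).
  Step 5: only Jack remains → lowest.
Final ranking (highest to lowest):

Nate > Bob > Pat > Carol > Jack


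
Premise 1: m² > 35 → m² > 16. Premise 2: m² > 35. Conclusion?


Modus ponens: P → Q, P ⊢ Q
P: m² > 35
Q: m² > 16
We have P → Q and P is true.
By modus ponens, Q must be true.

m² > 16


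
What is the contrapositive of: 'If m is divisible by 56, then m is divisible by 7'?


Original: If m is divisible by 56, then m is divisible by 7
Contrapositive: If ¬Q, then ¬P
Negate Q: not (m is divisible by 7)
Negate P: not (m is divisible by 56)

If not (m is divisible by 7), then not (m is divisible by 56).


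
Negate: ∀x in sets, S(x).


Original: ∀x S(x)
Rule: ¬∀→∃, ¬∃→∀, negate predicate.
Negation: ∃x ¬S(x)

∃x ¬S(x)


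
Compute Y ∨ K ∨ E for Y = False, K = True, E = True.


Y = False, K = True, E = True
Step 1: Y ∨ K = False OR True = True
Step 2: True ∨ E = True OR True = True
OR is true when at least one operand is true.

True


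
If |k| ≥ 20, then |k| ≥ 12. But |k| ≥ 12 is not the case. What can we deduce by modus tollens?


Modus tollens: P → Q, ¬Q ⊢ ¬P
P: |k| ≥ 20
Q: |k| ≥ 12
We have P → Q and Q is false.
By modus tollens, P must be false.

It is not the case that |k| ≥ 20


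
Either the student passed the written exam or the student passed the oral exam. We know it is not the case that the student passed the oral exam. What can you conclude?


Disjunctive syllogism: P ∨ Q, ¬P ⊢ Q
Disjunction: the student passed the written exam ∨ the student passed the oral exam
We know it is not the case that the student passed the oral exam.
By disjunctive syllogism, the other disjunct must be true.

The student passed the written exam


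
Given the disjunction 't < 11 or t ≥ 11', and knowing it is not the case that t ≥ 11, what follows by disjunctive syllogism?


Disjunctive syllogism: P ∨ Q, ¬P ⊢ Q
Disjunction: t < 11 ∨ t ≥ 11
We know it is not the case that t ≥ 11.
By disjunctive syllogism, the other disjunct must be true.

t < 11


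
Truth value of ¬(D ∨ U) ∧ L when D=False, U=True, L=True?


D = False, U = True, L = True
Expression: ¬(D ∨ U) ∧ L
Step 1: D ∨ U = False OR True = True
Step 2: ¬(D ∨ U) = NOT True = False
Step 3: (False) ∧ L = False AND True = False

False


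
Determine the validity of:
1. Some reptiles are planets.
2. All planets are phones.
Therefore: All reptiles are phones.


Premise 1: Some reptiles are planets.
Premise 2: All planets are phones.
Conclusion: All reptiles are phones.
Fallacy: illicit minor. The minor term (reptiles) is distributed in the conclusion ('All reptiles ...') but undistributed in its premise ('Some reptiles are planets' doesn't cover all reptiles).
Only 'Some reptiles are phones' follows, not 'All'.

Invalid


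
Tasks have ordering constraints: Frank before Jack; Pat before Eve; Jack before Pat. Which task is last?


Constraints: Frank before Jack; Pat before Eve; Jack before Pat
The last task can have nothing scheduled after it, so it must never appear on the left of a 'before'.
Tasks appearing before some other task: Frank, Pat, Jack.
The only task not in that list is Eve → it is last.

Eve


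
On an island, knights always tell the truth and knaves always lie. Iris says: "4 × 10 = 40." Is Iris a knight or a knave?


Statement: "4 × 10 = 40."
Actual: 4 × 10 = 40
Claimed: 40
Statement is TRUE → Iris tells the truth → Knight

Knight


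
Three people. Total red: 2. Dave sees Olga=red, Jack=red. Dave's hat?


Total red = 2, seen red = 2
Own red = 2 - 2 = 0
Dave's hat is blue.

blue


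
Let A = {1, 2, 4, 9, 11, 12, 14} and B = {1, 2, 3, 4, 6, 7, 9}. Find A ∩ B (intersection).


A = {1, 2, 4, 9, 11, 12, 14}
B = {1, 2, 3, 4, 6, 7, 9}
Operation: intersection
Elements in both: 1, 2, 4, 9

{1, 2, 4, 9}


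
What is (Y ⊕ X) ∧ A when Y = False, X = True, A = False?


Y = False, X = True, A = False
Step 1: Y ⊕ X = False XOR True = True
Step 2: True ∧ A = True AND False = False
XOR true when exactly one of Y,X is true; then AND with A.

False


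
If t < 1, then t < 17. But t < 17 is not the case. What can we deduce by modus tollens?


Modus tollens: P → Q, ¬Q ⊢ ¬P
P: t < 1
Q: t < 17
We have P → Q and Q is false.
By modus tollens, P must be false.

It is not the case that t < 1


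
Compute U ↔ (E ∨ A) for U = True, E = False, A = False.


U = True, E = False, A = False
Step 1: E ∨ A = False OR False = False
Step 2: U ↔ (False): true when both sides have same truth value.
Result: True ↔ False = False

False


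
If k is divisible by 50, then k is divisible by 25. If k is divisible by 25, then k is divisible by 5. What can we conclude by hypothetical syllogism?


Hypothetical syllogism: P → Q, Q → R ⊢ P → R
Premise 1: k is divisible by 50 → k is divisible by 25
Premise 2: k is divisible by 25 → k is divisible by 5
Chain the implications: the middle term (k is divisible by 25) links the two.
Conclusion: If k is divisible by 50, then k is divisible by 5.

If k is divisible by 50, then k is divisible by 5.


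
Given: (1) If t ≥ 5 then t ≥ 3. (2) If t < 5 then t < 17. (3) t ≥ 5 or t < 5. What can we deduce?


Constructive dilemma: (P → Q) ∧ (R → S), P ∨ R ⊢ Q ∨ S
Premise 1: t ≥ 5 → t ≥ 3
Premise 2: t < 5 → t < 17
Premise 3: t ≥ 5 ∨ t < 5
Case 1: Assuming t ≥ 5, then by Premise 1, t ≥ 3.
Case 2: Assuming t < 5, then by Premise 2, t < 17.
Since one of t ≥ 5 or t < 5 must hold, we get t ≥ 3 or t < 17.

t ≥ 3 or t < 17.


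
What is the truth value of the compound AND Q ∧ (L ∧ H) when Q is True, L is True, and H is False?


Q = True, L = True, H = False
Step 1: L ∧ H = True AND False = False
Step 2: Q ∧ False = True AND False = False
AND is true only when ALL operands are true.

False


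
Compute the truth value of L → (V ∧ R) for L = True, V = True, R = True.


L = True, V = True, R = True
Step 1: V ∧ R = True AND True = True
Step 2: L → (True): false only when L=True and consequent=False.
Result: True

True


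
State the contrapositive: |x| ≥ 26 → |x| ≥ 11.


Original: If |x| ≥ 26, then |x| ≥ 11
Contrapositive: If ¬Q, then ¬P
Negate Q: not (|x| ≥ 11)
Negate P: not (|x| ≥ 26)

If not (|x| ≥ 11), then not (|x| ≥ 26).


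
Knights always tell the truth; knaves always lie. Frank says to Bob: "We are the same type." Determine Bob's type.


Frank says: "We are the same type."
Case 1: Frank is a Knight (truth-teller)
  Statement is true → they ARE the same → Bob is also a Knight
Case 2: Frank is a Knave (liar)
  Statement is false → they are NOT the same → Bob is a Knight
In both cases, Bob is a Knight.

Knight


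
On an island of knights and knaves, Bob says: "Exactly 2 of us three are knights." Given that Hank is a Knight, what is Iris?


Bob claims exactly 2 knights among Bob, Hank, Iris.
Given: Hank is a Knight.

Case 1: Bob is a Knight (tells truth)
  Then exactly 2 of the three are knights.
  Counting Bob, Hank: 2 knight(s) so far. Need 0 more → Iris = Knave.
Case 2: Bob is a Knave (lies)
  Then the count is NOT 2.
  If Iris = Knight, count = 2 = 2 → claim would be true, contradicts lie.
  If Iris = Knave, count = 1 ≠ 2 → lie confirmed ✓

Iris is a Knave.

Knave


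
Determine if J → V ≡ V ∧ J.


Expression 1: J → V
Expression 2: V ∧ J
Truth table (J V | Expr1 Expr2):
  T T |   T     T
  T F |   F     F
  F T |   T     F   ← differ
  F F |   T     F   ← differ
Counterexample: J=F, V=T gives Expr1 = T but Expr2 = F, so the expressions are NOT logically equivalent.

No


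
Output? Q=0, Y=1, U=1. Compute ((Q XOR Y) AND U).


Q XOR Y = 0^1 = 1
1 AND 1 = 1

1


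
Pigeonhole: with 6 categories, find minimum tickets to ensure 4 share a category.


Pigeonhole: to guarantee k in one of n categories, need (k-1)×n + 1.
k = 4, n = 6
Minimum = (4-1) × 6 + 1 = 3 × 6 + 1

19


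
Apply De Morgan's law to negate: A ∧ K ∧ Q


De Morgan's law: ¬(P ∧ Q ∧ R) ≡ ¬P ∨ ¬Q ∨ ¬R
¬(A ∧ K ∧ Q) = ¬A ∨ ¬K ∨ ¬Q

¬A ∨ ¬K ∨ ¬Q


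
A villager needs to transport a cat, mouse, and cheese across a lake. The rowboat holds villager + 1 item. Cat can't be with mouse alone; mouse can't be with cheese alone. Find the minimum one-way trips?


1. villager+mouse → 2. villager ← 3. villager+cat → 4. villager+mouse ← 5. villager+cheese → 6. villager ← 7. villager+mouse →
Minimum trips = 7

7


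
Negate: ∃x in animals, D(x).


Original: ∃x D(x)
Rule: ¬∀→∃, ¬∃→∀, negate predicate.
Negation: ∀x ¬D(x)

∀x ¬D(x)


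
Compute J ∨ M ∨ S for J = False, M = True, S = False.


J = False, M = True, S = False
Step 1: J ∨ M = False OR True = True
Step 2: True ∨ S = True OR False = True
OR is true when at least one operand is true.

True


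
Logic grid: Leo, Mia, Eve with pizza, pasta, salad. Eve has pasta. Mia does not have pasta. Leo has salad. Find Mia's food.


From clues:
  Eve → pasta
  Leo → salad
By elimination, Mia gets the remaining.

pizza


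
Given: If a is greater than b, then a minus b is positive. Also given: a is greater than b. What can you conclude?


Modus ponens: P → Q, P ⊢ Q
P: a is greater than b
Q: a minus b is positive
We have P → Q and P is true.
By modus ponens, Q must be true.

a minus b is positive


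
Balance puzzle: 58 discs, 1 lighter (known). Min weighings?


Each weighing has 3 outcomes (left heavy / balance / right heavy), so k weighings distinguish at most 3^k cases; splitting into three near-equal groups achieves this.
Need 3^k ≥ 58: 3^3 = 27 < 58 ≤ 3^4 = 81
k = ⌈log₃(58)⌉ = 4

4


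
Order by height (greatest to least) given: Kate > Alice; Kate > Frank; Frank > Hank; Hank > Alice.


Constraints: Kate > Alice; Kate > Frank; Frank > Hank; Hank > Alice
Method: at each step, the next-highest is the one remaining person who never appears on the smaller side of a constraint between remaining people.
  Step 1: remaining {Frank, Alice, Hank, Kate}; on the smaller side: {Frank, Alice, Hank} → Kate is next (Kate > Alice; Kate > Frank).
  Step 2: remaining {Frank, Alice, Hank}; on the smaller side: {Alice, Hank} → Frank is next (Frank > Hank).
  Step 3: remaining {Alice, Hank}; on the smaller side: {Alice} → Hank is next (Hank > Alice).
  Step 4: only Alice remains → lowest.
Final ranking (highest to lowest):

Kate > Frank > Hank > Alice


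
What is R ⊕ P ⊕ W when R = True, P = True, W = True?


R = True, P = True, W = True
Step 1: R ⊕ P = True XOR True = False
Step 2: False ⊕ W = False XOR True = True
XOR is true when an odd number of operands are true.

True


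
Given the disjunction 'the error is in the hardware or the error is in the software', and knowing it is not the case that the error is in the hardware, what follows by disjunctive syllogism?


Disjunctive syllogism: P ∨ Q, ¬P ⊢ Q
Disjunction: the error is in the hardware ∨ the error is in the software
We know it is not the case that the error is in the hardware.
By disjunctive syllogism, the other disjunct must be true.

The error is in the software


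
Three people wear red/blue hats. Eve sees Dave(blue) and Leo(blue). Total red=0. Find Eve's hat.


Total red = 0, seen red = 0
Own red = 0 - 0 = 0
Eve's hat is blue.

blue


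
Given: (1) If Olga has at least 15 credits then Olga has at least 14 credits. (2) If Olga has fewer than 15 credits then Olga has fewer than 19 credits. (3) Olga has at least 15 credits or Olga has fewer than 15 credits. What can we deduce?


Constructive dilemma: (P → Q) ∧ (R → S), P ∨ R ⊢ Q ∨ S
Premise 1: Olga has at least 15 credits → Olga has at least 14 credits
Premise 2: Olga has fewer than 15 credits → Olga has fewer than 19 credits
Premise 3: Olga has at least 15 credits ∨ Olga has fewer than 15 credits
Case 1: Assuming Olga has at least 15 credits, then by Premise 1, Olga has at least 14 credits.
Case 2: Assuming Olga has fewer than 15 credits, then by Premise 2, Olga has fewer than 19 credits.
Since one of Olga has at least 15 credits or Olga has fewer than 15 credits must hold, we get Olga has at least 14 credits or Olga has fewer than 19 credits.

Olga has at least 14 credits or Olga has fewer than 19 credits.


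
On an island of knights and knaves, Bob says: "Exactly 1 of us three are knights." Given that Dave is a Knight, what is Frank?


Bob claims exactly 1 knights among Bob, Dave, Frank.
Given: Dave is a Knight.

Case 1: Bob is a Knight (tells truth)
  Then exactly 1 of the three are knights.
  Counting Bob, Dave: 2 knight(s) so far. Need -1 more → impossible.
Case 2: Bob is a Knave (lies)
  Then the count is NOT 1.
  If Frank = Knave, count = 1 = 1 → claim would be true, contradicts lie.
  If Frank = Knight, count = 2 ≠ 1 → lie confirmed ✓

Frank is a Knight.

Knight


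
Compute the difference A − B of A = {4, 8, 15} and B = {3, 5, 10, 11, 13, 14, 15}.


A = {4, 8, 15}
B = {3, 5, 10, 11, 13, 14, 15}
Operation: difference A − B
In A but not B: 4, 8

{4, 8}


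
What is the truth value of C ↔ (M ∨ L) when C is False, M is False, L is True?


C = False, M = False, L = True
Step 1: M ∨ L = False OR True = True
Step 2: C ↔ (True): true when both sides have same truth value.
Result: False ↔ True = False

False


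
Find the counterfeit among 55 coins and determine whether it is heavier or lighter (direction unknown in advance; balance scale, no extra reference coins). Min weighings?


Let n = 55. 110 possibilities (n coins × lighter/heavier); each weighing has 3 outcomes.
Bound for k weighings: say the first weighing puts j coins on each pan. If it tips, the 2j weighed coins remain suspects (each with a known direction) and k-1 weighings give 3^(k-1) outcomes; 3^(k-1) is odd, so 2j ≤ 3^(k-1) - 1. If it balances, the n - 2j unweighed coins remain with direction unknown: 2(n - 2j) ≤ 3^(k-1) - 1 by the same parity argument. Adding, n ≤ (3^(k-1) - 1) + (3^(k-1) - 1)/2 = (3^k - 3)/2, and the classical three-group strategy achieves this (3 coins in 2 weighings, 12 in 3, 39 in 4, 120 in 5).
So we need the smallest k with (3^k - 3)/2 ≥ 55.
k = 4: (3^4 - 3)/2 = 39 < 55 ✗
k = 5: (3^5 - 3)/2 = 120 ≥ 55 ✓

5


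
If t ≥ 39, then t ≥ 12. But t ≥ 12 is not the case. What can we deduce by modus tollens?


Modus tollens: P → Q, ¬Q ⊢ ¬P
P: t ≥ 39
Q: t ≥ 12
We have P → Q and Q is false.
By modus tollens, P must be false.

It is not the case that t ≥ 39


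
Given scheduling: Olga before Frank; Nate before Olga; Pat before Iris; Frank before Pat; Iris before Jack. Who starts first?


Constraints: Olga before Frank; Nate before Olga; Pat before Iris; Frank before Pat; Iris before Jack
The first task can have nothing scheduled before it, so it must never appear on the right of a 'before'.
Tasks appearing after some 'before': Frank, Olga, Iris, Pat, Jack.
The only task not in that list is Nate → it is first.

Nate


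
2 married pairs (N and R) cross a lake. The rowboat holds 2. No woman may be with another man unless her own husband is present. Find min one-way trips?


Label couples N and R.
1. WN+WR → (far: WN,WR; near: HN,HR)
2. WN ←   (far: WR; near: HN,HR,WN)
3. HN+HR → (far: HN,HR,WR; near: WN)
4. HN ←   (far: HR,WR; near: HN,WN)  — HN returns, since WN is alone on near bank
5. HN+WN → (far: all four; near: empty)
Every state respects the constraint.
Minimum trips = 5

5


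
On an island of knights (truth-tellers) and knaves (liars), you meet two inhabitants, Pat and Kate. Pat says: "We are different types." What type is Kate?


Pat says: "We are different types."
Case 1: Pat is a Knight (truth-teller)
  Statement is true → they ARE different → Kate is a Knave
Case 2: Pat is a Knave (liar)
  Statement is false → they are NOT different → Kate is a Knave
In both cases, Kate is a Knave.

Knave


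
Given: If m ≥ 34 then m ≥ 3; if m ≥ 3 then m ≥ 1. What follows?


Hypothetical syllogism: P → Q, Q → R ⊢ P → R
Premise 1: m ≥ 34 → m ≥ 3
Premise 2: m ≥ 3 → m ≥ 1
Chain the implications: the middle term (m ≥ 3) links the two.
Conclusion: If m ≥ 34, then m ≥ 1.

If m ≥ 34, then m ≥ 1.


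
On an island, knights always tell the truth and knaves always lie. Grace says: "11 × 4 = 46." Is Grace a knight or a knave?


Statement: "11 × 4 = 46."
Actual: 11 × 4 = 44
Claimed: 46
Statement is FALSE → Grace lies → Knave

Knave


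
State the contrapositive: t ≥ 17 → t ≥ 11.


Original: If t ≥ 17, then t ≥ 11
Contrapositive: If ¬Q, then ¬P
Negate Q: not (t ≥ 11)
Negate P: not (t ≥ 17)

If not (t ≥ 11), then not (t ≥ 17).


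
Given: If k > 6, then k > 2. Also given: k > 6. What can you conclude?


Modus ponens: P → Q, P ⊢ Q
P: k > 6
Q: k > 2
We have P → Q and P is true.
By modus ponens, Q must be true.

k > 2


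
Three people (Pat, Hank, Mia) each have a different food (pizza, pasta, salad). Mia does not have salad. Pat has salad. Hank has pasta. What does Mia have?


From clues:
  Hank → pasta
  Pat → salad
By elimination, Mia gets the remaining.

pizza


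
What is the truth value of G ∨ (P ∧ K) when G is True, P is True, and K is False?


G = True, P = True, K = False
Step 1: P ∧ K = True AND False = False
Step 2: G ∨ False = True OR False = True
AND evaluated first (higher precedence); then OR applied.

True


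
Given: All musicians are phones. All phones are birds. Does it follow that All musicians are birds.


Premise 1: All musicians are phones.
Premise 2: All phones are birds.
Conclusion: All musicians are birds.
Barbara syllogism (AAA-1): All A are B, All B are C → All A are C.
Middle term (phones) distributed in premise 2.

Valid


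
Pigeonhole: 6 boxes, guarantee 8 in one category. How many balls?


Pigeonhole: to guarantee k in one of n categories, need (k-1)×n + 1.
k = 8, n = 6
Minimum = (8-1) × 6 + 1 = 7 × 6 + 1

43


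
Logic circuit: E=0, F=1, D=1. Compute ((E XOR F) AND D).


E XOR F = 0^1 = 1
1 AND 1 = 1

1


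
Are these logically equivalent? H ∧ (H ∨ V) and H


Expression 1: H ∧ (H ∨ V)
Expression 2: H
Truth table (H V | Expr1 Expr2):
  T T |   T     T
  T F |   T     T
  F T |   F     F
  F F |   F     F
All 4 rows agree, so the expressions are logically equivalent.

Yes


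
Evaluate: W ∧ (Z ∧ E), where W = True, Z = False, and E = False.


W = True, Z = False, E = False
Step 1: Z ∧ E = False AND False = False
Step 2: W ∧ False = True AND False = False
AND is true only when ALL operands are true.

False


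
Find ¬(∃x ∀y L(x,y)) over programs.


Original: ∃x ∀y L(x,y)
Rule: ¬∀→∃, ¬∃→∀, negate predicate.
Negation: ∀x ∃y ¬L(x,y)

∀x ∃y ¬L(x,y)


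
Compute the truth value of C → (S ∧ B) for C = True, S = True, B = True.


C = True, S = True, B = True
Step 1: S ∧ B = True AND True = True
Step 2: C → (True): false only when C=True and consequent=False.
Result: True

True


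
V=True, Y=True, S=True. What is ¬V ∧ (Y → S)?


V = True, Y = True, S = True
Expression: ¬V ∧ (Y → S)
Step 1: ¬V = NOT True = False
Step 2: Y → S = True → True (false only if Y=True, S=False) = True
Step 3: (False) ∧ (True) = False AND True = False

False


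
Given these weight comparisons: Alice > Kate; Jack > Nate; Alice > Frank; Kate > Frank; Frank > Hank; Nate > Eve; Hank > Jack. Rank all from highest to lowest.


Constraints: Alice > Kate; Jack > Nate; Alice > Frank; Kate > Frank; Frank > Hank; Nate > Eve; Hank > Jack
Method: at each step, the next-highest is the one remaining person who never appears on the smaller side of a constraint between remaining people.
  Step 1: remaining {Alice, Eve, Hank, Nate, Jack, Kate, Frank}; on the smaller side: {Eve, Hank, Nate, Jack, Kate, Frank} → Alice is next (Alice > Kate; Alice > Frank).
  Step 2: remaining {Eve, Hank, Nate, Jack, Kate, Frank}; on the smaller side: {Eve, Hank, Nate, Jack, Frank} → Kate is next (Kate > Frank).
  Step 3: remaining {Eve, Hank, Nate, Jack, Frank}; on the smaller side: {Eve, Hank, Nate, Jack} → Frank is next (Frank > Hank).
  Step 4: remaining {Eve, Hank, Nate, Jack}; on the smaller side: {Eve, Nate, Jack} → Hank is next (Hank > Jack).
  Step 5: remaining {Eve, Nate, Jack}; on the smaller side: {Eve, Nate} → Jack is next (Jack > Nate).
  Step 6: remaining {Eve, Nate}; on the smaller side: {Eve} → Nate is next (Nate > Eve).
  Step 7: only Eve remains → lowest.
Final ranking (highest to lowest):

Alice > Kate > Frank > Hank > Jack > Nate > Eve


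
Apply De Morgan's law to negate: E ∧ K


De Morgan's law: ¬(P ∧ Q) ≡ ¬P ∨ ¬Q
¬(E ∧ K) = ¬E ∨ ¬K

¬E ∨ ¬K


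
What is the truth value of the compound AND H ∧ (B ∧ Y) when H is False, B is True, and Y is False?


H = False, B = True, Y = False
Step 1: B ∧ Y = True AND False = False
Step 2: H ∧ False = False AND False = False
AND is true only when ALL operands are true.

False


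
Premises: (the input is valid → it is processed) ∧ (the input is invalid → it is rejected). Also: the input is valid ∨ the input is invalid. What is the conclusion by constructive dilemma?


Constructive dilemma: (P → Q) ∧ (R → S), P ∨ R ⊢ Q ∨ S
Premise 1: the input is valid → it is processed
Premise 2: the input is invalid → it is rejected
Premise 3: the input is valid ∨ the input is invalid
Case 1: Assuming the input is valid, then by Premise 1, it is processed.
Case 2: Assuming the input is invalid, then by Premise 2, it is rejected.
Since one of the input is valid or the input is invalid must hold, we get it is processed or it is rejected.

It is processed or it is rejected.


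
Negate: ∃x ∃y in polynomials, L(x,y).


Original: ∃x ∃y L(x,y)
Rule: ¬∀→∃, ¬∃→∀, negate predicate.
Negation: ∀x ∀y ¬L(x,y)

∀x ∀y ¬L(x,y)


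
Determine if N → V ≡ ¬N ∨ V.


Expression 1: N → V
Expression 2: ¬N ∨ V
Truth table (N V | Expr1 Expr2):
  T T |   T     T
  T F |   F     F
  F T |   T     T
  F F |   T     T
All 4 rows agree, so the expressions are logically equivalent.

Yes


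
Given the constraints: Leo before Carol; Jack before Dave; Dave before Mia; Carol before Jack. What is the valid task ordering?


Constraints: Leo before Carol; Jack before Dave; Dave before Mia; Carol before Jack
Method: repeatedly schedule the remaining task that has no remaining task required before it.
  Step 1: remaining {Carol, Leo, Jack, Mia, Dave}; every task except Leo still has a predecessor pending → schedule Leo.
  Step 2: remaining {Carol, Jack, Mia, Dave}; every task except Carol still has a predecessor pending → schedule Carol.
  Step 3: remaining {Jack, Mia, Dave}; every task except Jack still has a predecessor pending → schedule Jack.
  Step 4: remaining {Mia, Dave}; every task except Dave still has a predecessor pending → schedule Dave.
  Step 5: only Mia remains → schedule Mia.
Resulting order:

Leo → Carol → Jack → Dave → Mia


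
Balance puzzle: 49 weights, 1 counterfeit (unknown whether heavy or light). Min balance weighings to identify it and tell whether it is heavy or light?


Let n = 49. 98 possibilities (n weights × lighter/heavier); each weighing has 3 outcomes.
Bound for k weighings: say the first weighing puts j weights on each pan. If it tips, the 2j weighed weights remain suspects (each with a known direction) and k-1 weighings give 3^(k-1) outcomes; 3^(k-1) is odd, so 2j ≤ 3^(k-1) - 1. If it balances, the n - 2j unweighed weights remain with direction unknown: 2(n - 2j) ≤ 3^(k-1) - 1 by the same parity argument. Adding, n ≤ (3^(k-1) - 1) + (3^(k-1) - 1)/2 = (3^k - 3)/2, and the classical three-group strategy achieves this (3 weights in 2 weighings, 12 in 3, 39 in 4, 120 in 5).
So we need the smallest k with (3^k - 3)/2 ≥ 49.
k = 4: (3^4 - 3)/2 = 39 < 49 ✗
k = 5: (3^5 - 3)/2 = 120 ≥ 49 ✓

5


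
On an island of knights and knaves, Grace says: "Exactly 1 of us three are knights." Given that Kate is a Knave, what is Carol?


Grace claims exactly 1 knights among Grace, Kate, Carol.
Given: Kate is a Knave.

Case 1: Grace is a Knight (tells truth)
  Then exactly 1 of the three are knights.
  Counting Grace, Kate: 1 knight(s) so far. Need 0 more → Carol = Knave.
Case 2: Grace is a Knave (lies)
  Then the count is NOT 1.
  If Carol = Knight, count = 1 = 1 → claim would be true, contradicts lie.
  If Carol = Knave, count = 0 ≠ 1 → lie confirmed ✓

Carol is a Knave.

Knave


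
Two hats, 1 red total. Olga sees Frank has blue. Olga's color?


Total red = 1, Frank = blue
Red accounted for: 0
Remaining for Olga: 1
Olga's hat is red.

red


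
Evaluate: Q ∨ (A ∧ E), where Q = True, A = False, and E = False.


Q = True, A = False, E = False
Step 1: A ∧ E = False AND False = False
Step 2: Q ∨ False = True OR False = True
AND evaluated first (higher precedence); then OR applied.

True


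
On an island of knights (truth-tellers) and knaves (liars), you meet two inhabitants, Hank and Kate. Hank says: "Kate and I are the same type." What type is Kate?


Hank says: "Kate and I are the same type."
Case 1: Hank is a Knight (truth-teller)
  Statement is true → they ARE the same → Kate is also a Knight
Case 2: Hank is a Knave (liar)
  Statement is false → they are NOT the same → Kate is a Knight
In both cases, Kate is a Knight.

Knight


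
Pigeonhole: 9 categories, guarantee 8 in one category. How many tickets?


Pigeonhole: to guarantee k in one of n categories, need (k-1)×n + 1.
k = 8, n = 9
Minimum = (8-1) × 9 + 1 = 7 × 9 + 1

64


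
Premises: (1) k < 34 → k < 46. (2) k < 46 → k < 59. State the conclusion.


Hypothetical syllogism: P → Q, Q → R ⊢ P → R
Premise 1: k < 34 → k < 46
Premise 2: k < 46 → k < 59
Chain the implications: the middle term (k < 46) links the two.
Conclusion: If k < 34, then k < 59.

If k < 34, then k < 59.


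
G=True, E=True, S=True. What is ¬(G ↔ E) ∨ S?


G = True, E = True, S = True
Expression: ¬(G ↔ E) ∨ S
Step 1: G ↔ E = (True iff True) = True
Step 2: ¬(G ↔ E) = NOT True = False
Step 3: (False) ∨ S = False OR True = True

True


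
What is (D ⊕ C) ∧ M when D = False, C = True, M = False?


D = False, C = True, M = False
Step 1: D ⊕ C = False XOR True = True
Step 2: True ∧ M = True AND False = False
XOR true when exactly one of D,C is true; then AND with M.

False


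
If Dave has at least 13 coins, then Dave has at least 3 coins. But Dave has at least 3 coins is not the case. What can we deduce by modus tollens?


Modus tollens: P → Q, ¬Q ⊢ ¬P
P: Dave has at least 13 coins
Q: Dave has at least 3 coins
We have P → Q and Q is false.
By modus tollens, P must be false.

It is not the case that Dave has at least 13 coins


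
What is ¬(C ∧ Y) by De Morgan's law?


De Morgan's law: ¬(P ∧ Q) ≡ ¬P ∨ ¬Q
¬(C ∧ Y) = ¬C ∨ ¬Y

¬C ∨ ¬Y


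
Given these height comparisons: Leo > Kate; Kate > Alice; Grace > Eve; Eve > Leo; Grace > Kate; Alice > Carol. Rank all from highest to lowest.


Constraints: Leo > Kate; Kate > Alice; Grace > Eve; Eve > Leo; Grace > Kate; Alice > Carol
Method: at each step, the next-highest is the one remaining person who never appears on the smaller side of a constraint between remaining people.
  Step 1: remaining {Grace, Leo, Kate, Eve, Alice, Carol}; on the smaller side: {Leo, Kate, Eve, Alice, Carol} → Grace is next (Grace > Eve; Grace > Kate).
  Step 2: remaining {Leo, Kate, Eve, Alice, Carol}; on the smaller side: {Leo, Kate, Alice, Carol} → Eve is next (Eve > Leo).
  Step 3: remaining {Leo, Kate, Alice, Carol}; on the smaller side: {Kate, Alice, Carol} → Leo is next (Leo > Kate).
  Step 4: remaining {Kate, Alice, Carol}; on the smaller side: {Alice, Carol} → Kate is next (Kate > Alice).
  Step 5: remaining {Alice, Carol}; on the smaller side: {Carol} → Alice is next (Alice > Carol).
  Step 6: only Carol remains → lowest.
Final ranking (highest to lowest):

Grace > Eve > Leo > Kate > Alice > Carol


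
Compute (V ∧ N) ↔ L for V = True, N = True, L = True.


V = True, N = True, L = True
Step 1: V ∧ N = True AND True = True
Step 2: (True) ↔ L: true when both sides have same truth value.
Result: True ↔ True = True

True


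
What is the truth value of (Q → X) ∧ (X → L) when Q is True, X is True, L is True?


Q = True, X = True, L = True
Step 1: Q → X is false only when Q=True and X=False. Result: True
Step 2: X → L is false only when X=True and L=False. Result: True
Step 3: True ∧ True = True

True


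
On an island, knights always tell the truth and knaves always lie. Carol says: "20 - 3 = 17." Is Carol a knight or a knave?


Statement: "20 - 3 = 17."
Actual: 20 - 3 = 17
Claimed: 17
Statement is TRUE → Carol tells the truth → Knight

Knight


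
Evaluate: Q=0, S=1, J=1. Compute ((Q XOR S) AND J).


Q XOR S = 0^1 = 1
1 AND 1 = 1

1


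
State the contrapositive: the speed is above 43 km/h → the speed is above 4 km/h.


Original: If the speed is above 43 km/h, then the speed is above 4 km/h
Contrapositive: If ¬Q, then ¬P
Negate Q: not (the speed is above 4 km/h)
Negate P: not (the speed is above 43 km/h)

If not (the speed is above 4 km/h), then not (the speed is above 43 km/h).


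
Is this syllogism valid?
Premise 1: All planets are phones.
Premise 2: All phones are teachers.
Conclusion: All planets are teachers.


Premise 1: All planets are phones.
Premise 2: All phones are teachers.
Conclusion: All planets are teachers.
Barbara syllogism (AAA-1): All A are B, All B are C → All A are C.
Middle term (phones) distributed in premise 2.

Valid


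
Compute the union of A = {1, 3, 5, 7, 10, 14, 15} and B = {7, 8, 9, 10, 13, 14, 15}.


A = {1, 3, 5, 7, 10, 14, 15}
B = {7, 8, 9, 10, 13, 14, 15}
Operation: union
All elements combined: 1, 3, 5, 7, 8, 9, 10, 13, 14, 15

{1, 3, 5, 7, 8, 9, 10, 13, 14, 15}


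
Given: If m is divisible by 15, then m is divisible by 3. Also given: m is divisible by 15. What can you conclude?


Modus ponens: P → Q, P ⊢ Q
P: m is divisible by 15
Q: m is divisible by 3
We have P → Q and P is true.
By modus ponens, Q must be true.

m is divisible by 3


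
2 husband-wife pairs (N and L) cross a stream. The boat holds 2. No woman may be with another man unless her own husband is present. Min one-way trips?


Label couples N and L.
1. WN+WL → (far: WN,WL; near: HN,HL)
2. WN ←   (far: WL; near: HN,HL,WN)
3. HN+HL → (far: HN,HL,WL; near: WN)
4. HN ←   (far: HL,WL; near: HN,WN)  — HN returns, since WN is alone on near bank
5. HN+WN → (far: all four; near: empty)
Every state respects the constraint.
Minimum trips = 5

5


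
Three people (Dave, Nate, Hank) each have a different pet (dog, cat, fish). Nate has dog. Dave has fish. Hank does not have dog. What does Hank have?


From clues:
  Dave → fish
  Nate → dog
By elimination, Hank gets the remaining.

cat


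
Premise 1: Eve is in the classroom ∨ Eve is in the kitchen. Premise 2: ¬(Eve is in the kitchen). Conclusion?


Disjunctive syllogism: P ∨ Q, ¬P ⊢ Q
Disjunction: Eve is in the classroom ∨ Eve is in the kitchen
We know it is not the case that Eve is in the kitchen.
By disjunctive syllogism, the other disjunct must be true.

Eve is in the classroom


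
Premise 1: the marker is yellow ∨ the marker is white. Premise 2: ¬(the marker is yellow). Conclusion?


Disjunctive syllogism: P ∨ Q, ¬P ⊢ Q
Disjunction: the marker is yellow ∨ the marker is white
We know it is not the case that the marker is yellow.
By disjunctive syllogism, the other disjunct must be true.

The marker is white


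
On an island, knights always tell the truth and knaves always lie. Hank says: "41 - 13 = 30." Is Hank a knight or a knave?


Statement: "41 - 13 = 30."
Actual: 41 - 13 = 28
Claimed: 30
Statement is FALSE → Hank lies → Knave

Knave


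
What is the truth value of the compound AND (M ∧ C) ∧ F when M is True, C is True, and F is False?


M = True, C = True, F = False
Step 1: M ∧ C = True AND True = True
Step 2: True ∧ F = True AND False = False
AND is true only when ALL operands are true.

False
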